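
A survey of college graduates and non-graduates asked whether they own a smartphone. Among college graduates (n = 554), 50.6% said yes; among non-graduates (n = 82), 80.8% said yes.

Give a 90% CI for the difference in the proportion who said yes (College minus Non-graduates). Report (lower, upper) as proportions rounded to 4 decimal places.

Each SE is √(p̂(1−p̂)/n): √(0.5060·0.4940/554) = 0.02124 and √(0.8080·0.1920/82) = 0.04350.
SE(p̂₁ − p̂₂) = √(SE₁² + SE₂²) = √(0.0004511376 + 0.00189225) = 0.04841, since the two samples are independent.
At 90% confidence z* = 1.645; margin = 1.645 × 0.04841 = 0.07963.
The difference is 0.5060 − 0.8080 = -0.3020, so the interval is -0.3020 ± 0.07963 = (-0.3816, -0.2224).

(-0.3816, -0.2224)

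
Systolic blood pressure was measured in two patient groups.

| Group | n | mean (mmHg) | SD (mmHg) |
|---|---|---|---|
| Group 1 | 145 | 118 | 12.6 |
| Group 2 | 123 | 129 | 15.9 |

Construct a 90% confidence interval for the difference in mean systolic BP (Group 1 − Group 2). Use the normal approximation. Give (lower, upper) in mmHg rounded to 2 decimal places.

(-13.92, -8.08)

SE₁ = s₁/√n₁ = 12.6/√145 = 1.0464; SE₂ = 15.9/√123 = 1.4337.
Independent samples, unequal variances: SE_diff = √(SE₁² + SE₂²) = √(1.09495296 + 2.05549569) = 1.7750.
z* = 1.645, so margin of error = 1.645 × 1.7750 = 2.9199.
Difference in means = 118 − 129 = -11.0000.
-11.0000 ± 2.9199 → (-13.92, -8.08).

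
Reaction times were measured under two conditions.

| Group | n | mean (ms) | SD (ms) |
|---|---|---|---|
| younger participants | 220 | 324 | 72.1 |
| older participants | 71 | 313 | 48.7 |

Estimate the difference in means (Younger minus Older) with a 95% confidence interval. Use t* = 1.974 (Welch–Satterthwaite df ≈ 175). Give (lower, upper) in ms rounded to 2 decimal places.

Per-group SEs: s₁/√n₁ = 72.1/√220 = 4.8610, s₂/√n₂ = 48.7/√71 = 5.7796.
Unpooled SE of the difference: √(23.629321 + 33.40377616) = 7.5520.
Margin of error = t* · SE = 1.974 × 7.5520 = 14.9076.
x̄₁ − x̄₂ = 324 − 313 = 11.0000.
CI: 11.0000 ± 14.9076 = (-3.91, 25.91).

(-3.91, 25.91)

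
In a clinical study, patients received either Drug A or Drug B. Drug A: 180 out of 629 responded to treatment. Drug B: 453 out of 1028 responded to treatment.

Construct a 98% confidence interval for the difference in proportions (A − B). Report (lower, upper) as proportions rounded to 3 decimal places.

First, p̂₁ = 180/629 = 0.2862; p̂₂ = 453/1028 = 0.4407.
The two standard errors are √(0.2862×0.7138/629) = 0.01802 and √(0.4407×0.5593/1028) = 0.01548.
Because the samples are independent, SE_diff = √(0.01802² + 0.01548²) = 0.02376.
Using z* = 2.326 for 98%, ME = 2.326 × 0.02376 = 0.05527.
p̂₁ − p̂₂ = -0.1545; interval -0.1545 ± 0.05527 gives (-0.210, -0.099).

(-0.210, -0.099)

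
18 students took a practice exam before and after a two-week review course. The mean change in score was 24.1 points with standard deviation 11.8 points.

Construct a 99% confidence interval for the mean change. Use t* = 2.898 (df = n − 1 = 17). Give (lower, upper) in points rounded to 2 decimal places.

(16.04, 32.16)

This is a matched-pairs design, so SE = s_d/√n = 11.8/√18 = 2.7813.
Margin = 2.898 × 2.7813 = 8.0602; the interval is 24.1 ± 8.0602 = (16.04, 32.16).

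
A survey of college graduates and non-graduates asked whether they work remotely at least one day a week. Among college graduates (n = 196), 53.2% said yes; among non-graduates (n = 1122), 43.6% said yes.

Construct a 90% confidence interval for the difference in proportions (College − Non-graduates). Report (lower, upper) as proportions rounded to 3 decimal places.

(0.033, 0.159)

SE₁ = √(p̂₁(1−p̂₁)/n₁) = √(0.5320·0.4680/196) = 0.03564; SE₂ = √(0.4360·0.5640/1122) = 0.01480.
Independent samples: SE of the difference = √(SE₁² + SE₂²) = √(0.0012702096 + 0.00021904) = 0.03859.
z* for 90% confidence is 1.645, so the margin of error is 1.645 × 0.03859 = 0.06348.
Point estimate p̂₁ − p̂₂ = 0.5320 − 0.4360 = 0.0960.
0.0960 ± 0.06348 → (0.033, 0.159).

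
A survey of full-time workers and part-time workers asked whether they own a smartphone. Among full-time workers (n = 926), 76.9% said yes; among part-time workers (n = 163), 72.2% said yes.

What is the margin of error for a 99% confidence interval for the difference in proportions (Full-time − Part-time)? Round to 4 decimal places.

0.0972

The two standard errors are √(0.7690×0.2310/926) = 0.01385 and √(0.7220×0.2780/163) = 0.03509.
Because the samples are independent, SE_diff = √(0.01385² + 0.03509²) = 0.03772.
Using z* = 2.576 for 99%, ME = 2.576 × 0.03772 = 0.09717.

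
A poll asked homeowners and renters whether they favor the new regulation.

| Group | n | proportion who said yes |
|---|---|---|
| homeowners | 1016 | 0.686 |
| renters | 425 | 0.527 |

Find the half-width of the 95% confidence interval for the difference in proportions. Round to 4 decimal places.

SE₁ = √(p̂₁(1−p̂₁)/n₁) = √(0.6860·0.3140/1016) = 0.01456; SE₂ = √(0.5270·0.4730/425) = 0.02422.
Independent samples: SE of the difference = √(SE₁² + SE₂²) = √(0.0002119936 + 0.0005866084) = 0.02826.
z* for 95% confidence is 1.960, so the margin of error is 1.960 × 0.02826 = 0.05539.

0.0554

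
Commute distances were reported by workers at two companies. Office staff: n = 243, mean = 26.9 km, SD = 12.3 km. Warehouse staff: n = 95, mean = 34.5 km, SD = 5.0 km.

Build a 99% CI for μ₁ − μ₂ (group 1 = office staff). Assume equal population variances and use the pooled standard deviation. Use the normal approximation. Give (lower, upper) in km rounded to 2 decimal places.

Pooled variance s_p² = [242·12.3² + 94·5.0²] / (243+95−2) = 115.9589, so s_p = 10.7684.
SE_diff = s_p·√(1/n₁ + 1/n₂) = 10.7684·√(1/243 + 1/95) = 1.3030.
z* = 2.576; margin = 2.576 × 1.3030 = 3.3565.
Difference = 26.9 − 34.5 = -7.6000.
-7.6000 ± 3.3565 → (-10.96, -4.24).

(-10.96, -4.24)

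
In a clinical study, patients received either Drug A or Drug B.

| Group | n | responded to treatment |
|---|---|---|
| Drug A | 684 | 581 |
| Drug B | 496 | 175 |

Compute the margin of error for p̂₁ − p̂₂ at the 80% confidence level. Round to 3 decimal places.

p̂₁ = 581/684 = 0.8494 and p̂₂ = 175/496 = 0.3528.
SE₁ = √(p̂₁(1−p̂₁)/n₁) = √(0.8494·0.1506/684) = 0.01368; SE₂ = √(0.3528·0.6472/496) = 0.02146.
Independent samples: SE of the difference = √(SE₁² + SE₂²) = √(0.0001871424 + 0.0004605316) = 0.02545.
z* for 80% confidence is 1.282, so the margin of error is 1.282 × 0.02545 = 0.03263.

0.033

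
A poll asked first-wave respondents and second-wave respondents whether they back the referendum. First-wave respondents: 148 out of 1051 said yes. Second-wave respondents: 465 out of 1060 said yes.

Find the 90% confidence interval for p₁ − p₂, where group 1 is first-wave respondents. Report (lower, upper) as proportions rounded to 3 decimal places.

p̂₁ = 148/1051 = 0.1408 and p̂₂ = 465/1060 = 0.4387.
SE₁ = √(p̂₁(1−p̂₁)/n₁) = √(0.1408·0.8592/1051) = 0.01073; SE₂ = √(0.4387·0.5613/1060) = 0.01524.
Independent samples: SE of the difference = √(SE₁² + SE₂²) = √(0.0001151329 + 0.0002322576) = 0.01864.
z* for 90% confidence is 1.645, so the margin of error is 1.645 × 0.01864 = 0.03066.
Point estimate p̂₁ − p̂₂ = 0.1408 − 0.4387 = -0.2979.
-0.2979 ± 0.03066 → (-0.329, -0.267).

(-0.329, -0.267)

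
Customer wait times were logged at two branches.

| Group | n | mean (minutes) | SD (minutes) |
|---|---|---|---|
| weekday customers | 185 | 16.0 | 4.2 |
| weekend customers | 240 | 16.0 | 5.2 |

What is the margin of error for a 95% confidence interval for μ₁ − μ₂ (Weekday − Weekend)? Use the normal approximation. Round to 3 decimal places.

SE₁ = s₁/√n₁ = 4.2/√185 = 0.3088; SE₂ = 5.2/√240 = 0.3357.
Independent samples, unequal variances: SE_diff = √(SE₁² + SE₂²) = √(0.09535744 + 0.11269449) = 0.4561.
z* = 1.960, so margin of error = 1.960 × 0.4561 = 0.8940.

0.894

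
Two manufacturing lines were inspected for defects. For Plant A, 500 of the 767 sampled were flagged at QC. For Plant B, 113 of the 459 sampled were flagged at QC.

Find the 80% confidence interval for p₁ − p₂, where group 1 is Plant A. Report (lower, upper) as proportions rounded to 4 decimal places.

(0.3718, 0.4396)

Sample proportions: 500/767 = 0.6519, 113/459 = 0.2462.
Each SE is √(p̂(1−p̂)/n): √(0.6519·0.3481/767) = 0.01720 and √(0.2462·0.7538/459) = 0.02011.
SE(p̂₁ − p̂₂) = √(SE₁² + SE₂²) = √(0.00029584 + 0.0004044121) = 0.02646, since the two samples are independent.
At 80% confidence z* = 1.282; margin = 1.282 × 0.02646 = 0.03392.
The difference is 0.6519 − 0.2462 = 0.4057, so the interval is 0.4057 ± 0.03392 = (0.3718, 0.4396).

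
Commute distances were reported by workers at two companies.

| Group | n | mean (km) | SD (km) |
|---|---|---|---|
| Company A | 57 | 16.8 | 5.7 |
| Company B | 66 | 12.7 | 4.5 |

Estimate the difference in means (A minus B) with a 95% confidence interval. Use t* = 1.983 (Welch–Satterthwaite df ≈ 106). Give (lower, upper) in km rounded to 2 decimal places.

(2.24, 5.96)

Per-group SEs: s₁/√n₁ = 5.7/√57 = 0.7550, s₂/√n₂ = 4.5/√66 = 0.5539.
Unpooled SE of the difference: √(0.570025 + 0.30680521) = 0.9364.
Margin of error = t* · SE = 1.983 × 0.9364 = 1.8569.
x̄₁ − x̄₂ = 16.8 − 12.7 = 4.1000.
CI: 4.1000 ± 1.8569 = (2.24, 5.96).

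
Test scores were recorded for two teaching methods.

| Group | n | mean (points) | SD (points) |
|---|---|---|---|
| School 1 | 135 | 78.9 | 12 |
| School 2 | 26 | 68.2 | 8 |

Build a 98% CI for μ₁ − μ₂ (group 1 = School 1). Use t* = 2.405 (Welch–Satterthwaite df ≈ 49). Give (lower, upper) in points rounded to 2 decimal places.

SE₁ = s₁/√n₁ = 12/√135 = 1.0328; SE₂ = 8/√26 = 1.5689.
Independent samples, unequal variances: SE_diff = √(SE₁² + SE₂²) = √(1.06667584 + 2.46144721) = 1.8783.
t* = 2.405, so margin of error = 2.405 × 1.8783 = 4.5173.
Difference in means = 78.9 − 68.2 = 10.7000.
10.7000 ± 4.5173 → (6.18, 15.22).

(6.18, 15.22)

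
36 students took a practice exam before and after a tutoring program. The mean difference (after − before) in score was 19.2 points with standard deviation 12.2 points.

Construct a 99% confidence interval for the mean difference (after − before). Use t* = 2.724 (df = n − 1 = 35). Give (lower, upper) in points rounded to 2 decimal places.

Paired design: SE = s_d/√n = 12.2/√36 = 2.0333.
t* = 2.724; margin of error = 2.724 × 2.0333 = 5.5387.
19.2 ± 5.5387 → (13.66, 24.74).

(13.66, 24.74)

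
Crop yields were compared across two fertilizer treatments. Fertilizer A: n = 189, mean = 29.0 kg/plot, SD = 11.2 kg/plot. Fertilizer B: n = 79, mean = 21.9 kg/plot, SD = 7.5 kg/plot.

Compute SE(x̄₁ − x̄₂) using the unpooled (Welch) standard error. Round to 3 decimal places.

Standard errors of each mean: 11.2/√189 = 0.8147 and 7.5/√79 = 0.8438.
SE(x̄₁ − x̄₂) = √(0.8147² + 0.8438²) = 1.1729 for independent samples with unequal variances.

1.173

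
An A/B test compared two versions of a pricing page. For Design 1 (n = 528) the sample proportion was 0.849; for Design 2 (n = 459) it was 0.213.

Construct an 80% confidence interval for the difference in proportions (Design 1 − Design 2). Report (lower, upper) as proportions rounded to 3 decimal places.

The two standard errors are √(0.8490×0.1510/528) = 0.01558 and √(0.2130×0.7870/459) = 0.01911.
Because the samples are independent, SE_diff = √(0.01558² + 0.01911²) = 0.02466.
Using z* = 1.282 for 80%, ME = 1.282 × 0.02466 = 0.03161.
p̂₁ − p̂₂ = 0.6360; interval 0.6360 ± 0.03161 gives (0.604, 0.668).

(0.604, 0.668)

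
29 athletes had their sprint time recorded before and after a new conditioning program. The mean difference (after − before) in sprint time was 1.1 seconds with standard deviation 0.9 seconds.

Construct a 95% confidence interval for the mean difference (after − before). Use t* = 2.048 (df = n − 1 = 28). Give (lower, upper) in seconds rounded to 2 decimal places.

Paired design: SE = s_d/√n = 0.9/√29 = 0.1671.
t* = 2.048; margin of error = 2.048 × 0.1671 = 0.3422.
1.1 ± 0.3422 → (0.76, 1.44).

(0.76, 1.44)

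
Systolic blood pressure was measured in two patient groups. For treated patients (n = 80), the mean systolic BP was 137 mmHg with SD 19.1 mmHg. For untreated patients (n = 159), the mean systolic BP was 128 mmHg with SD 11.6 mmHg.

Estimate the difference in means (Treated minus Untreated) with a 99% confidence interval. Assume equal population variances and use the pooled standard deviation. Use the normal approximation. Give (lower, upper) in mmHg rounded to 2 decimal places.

(3.87, 14.13)

s_p = √[((n₁−1)s₁² + (n₂−1)s₂²)/(n₁+n₂−2)] = √[(79·19.1² + 158·11.6²)/237] = 14.5365.
SE = 14.5365·√(1/80 + 1/159) = 1.9926.
With z* = 2.576, margin = 2.576 × 1.9926 = 5.1329.
x̄₁ − x̄₂ = 137 − 128 = 9.0000; interval 9.0000 ± 5.1329 = (3.87, 14.13).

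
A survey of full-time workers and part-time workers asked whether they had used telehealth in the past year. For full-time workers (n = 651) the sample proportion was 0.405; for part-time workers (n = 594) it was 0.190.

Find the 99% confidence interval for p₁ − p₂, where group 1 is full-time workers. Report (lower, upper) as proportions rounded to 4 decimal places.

The two standard errors are √(0.4050×0.5950/651) = 0.01924 and √(0.1900×0.8100/594) = 0.01610.
Because the samples are independent, SE_diff = √(0.01924² + 0.01610²) = 0.02509.
Using z* = 2.576 for 99%, ME = 2.576 × 0.02509 = 0.06463.
p̂₁ − p̂₂ = 0.2150; interval 0.2150 ± 0.06463 gives (0.1504, 0.2796).

(0.1504, 0.2796)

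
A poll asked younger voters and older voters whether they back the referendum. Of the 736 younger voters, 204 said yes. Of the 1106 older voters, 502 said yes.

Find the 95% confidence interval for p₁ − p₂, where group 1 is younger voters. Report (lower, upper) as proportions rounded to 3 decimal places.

(-0.220, -0.133)

p̂₁ = 204/736 = 0.2772 and p̂₂ = 502/1106 = 0.4539.
SE₁ = √(p̂₁(1−p̂₁)/n₁) = √(0.2772·0.7228/736) = 0.01650; SE₂ = √(0.4539·0.5461/1106) = 0.01497.
Independent samples: SE of the difference = √(SE₁² + SE₂²) = √(0.00027225 + 0.0002241009) = 0.02228.
z* for 95% confidence is 1.960, so the margin of error is 1.960 × 0.02228 = 0.04367.
Point estimate p̂₁ − p̂₂ = 0.2772 − 0.4539 = -0.1767.
-0.1767 ± 0.04367 → (-0.220, -0.133).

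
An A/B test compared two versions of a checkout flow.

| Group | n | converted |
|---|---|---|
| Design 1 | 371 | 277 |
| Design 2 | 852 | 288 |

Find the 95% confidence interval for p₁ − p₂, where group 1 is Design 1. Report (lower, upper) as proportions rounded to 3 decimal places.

(0.354, 0.463)

Sample proportions: 277/371 = 0.7466, 288/852 = 0.3380.
Each SE is √(p̂(1−p̂)/n): √(0.7466·0.2534/371) = 0.02258 and √(0.3380·0.6620/852) = 0.01621.
SE(p̂₁ − p̂₂) = √(SE₁² + SE₂²) = √(0.0005098564 + 0.0002627641) = 0.02780, since the two samples are independent.
At 95% confidence z* = 1.960; margin = 1.960 × 0.02780 = 0.05449.
The difference is 0.7466 − 0.3380 = 0.4086, so the interval is 0.4086 ± 0.05449 = (0.354, 0.463).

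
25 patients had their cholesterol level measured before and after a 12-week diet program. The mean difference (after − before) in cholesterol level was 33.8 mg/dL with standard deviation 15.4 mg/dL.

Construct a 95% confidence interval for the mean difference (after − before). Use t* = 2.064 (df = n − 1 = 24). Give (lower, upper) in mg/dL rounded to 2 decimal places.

(27.44, 40.16)

Paired design: SE = s_d/√n = 15.4/√25 = 3.0800.
t* = 2.064; margin of error = 2.064 × 3.0800 = 6.3571.
33.8 ± 6.3571 → (27.44, 40.16).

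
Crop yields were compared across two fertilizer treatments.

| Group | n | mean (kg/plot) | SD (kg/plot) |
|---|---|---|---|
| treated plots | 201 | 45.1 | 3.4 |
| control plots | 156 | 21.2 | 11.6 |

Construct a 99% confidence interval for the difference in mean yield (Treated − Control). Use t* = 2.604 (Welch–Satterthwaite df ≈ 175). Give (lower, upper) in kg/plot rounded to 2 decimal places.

(21.40, 26.40)

SE₁ = s₁/√n₁ = 3.4/√201 = 0.2398; SE₂ = 11.6/√156 = 0.9287.
Independent samples, unequal variances: SE_diff = √(SE₁² + SE₂²) = √(0.05750404 + 0.86248369) = 0.9592.
t* = 2.604, so margin of error = 2.604 × 0.9592 = 2.4978.
Difference in means = 45.1 − 21.2 = 23.9000.
23.9000 ± 2.4978 → (21.40, 26.40).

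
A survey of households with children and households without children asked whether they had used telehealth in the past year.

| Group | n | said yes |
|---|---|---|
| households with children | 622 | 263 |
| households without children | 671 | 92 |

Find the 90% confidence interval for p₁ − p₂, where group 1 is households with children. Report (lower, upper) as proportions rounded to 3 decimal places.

Sample proportions: 263/622 = 0.4228, 92/671 = 0.1371.
Each SE is √(p̂(1−p̂)/n): √(0.4228·0.5772/622) = 0.01981 and √(0.1371·0.8629/671) = 0.01328.
SE(p̂₁ − p̂₂) = √(SE₁² + SE₂²) = √(0.0003924361 + 0.0001763584) = 0.02385, since the two samples are independent.
At 90% confidence z* = 1.645; margin = 1.645 × 0.02385 = 0.03923.
The difference is 0.4228 − 0.1371 = 0.2857, so the interval is 0.2857 ± 0.03923 = (0.246, 0.325).

(0.246, 0.325)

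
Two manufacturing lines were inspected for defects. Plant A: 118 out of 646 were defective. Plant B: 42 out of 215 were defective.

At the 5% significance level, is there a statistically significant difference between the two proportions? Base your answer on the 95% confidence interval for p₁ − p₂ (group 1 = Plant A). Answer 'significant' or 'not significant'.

not significant

First, p̂₁ = 118/646 = 0.1827; p̂₂ = 42/215 = 0.1953.
The two standard errors are √(0.1827×0.8173/646) = 0.01520 and √(0.1953×0.8047/215) = 0.02704.
Because the samples are independent, SE_diff = √(0.01520² + 0.02704²) = 0.03102.
Using z* = 1.960 for 95%, ME = 1.960 × 0.03102 = 0.06080.
p̂₁ − p̂₂ = -0.0126; interval -0.0126 ± 0.06080 gives (-0.07340, 0.04820).
The interval (-0.07340, 0.04820) contains 0, so the difference is not significant.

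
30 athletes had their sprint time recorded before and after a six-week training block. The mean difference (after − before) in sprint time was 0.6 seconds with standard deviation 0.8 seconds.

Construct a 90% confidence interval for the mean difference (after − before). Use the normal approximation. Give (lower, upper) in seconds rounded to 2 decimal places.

(0.36, 0.84)

Paired design: SE = s_d/√n = 0.8/√30 = 0.1461.
z* = 1.645; margin of error = 1.645 × 0.1461 = 0.2403.
0.6 ± 0.2403 → (0.36, 0.84).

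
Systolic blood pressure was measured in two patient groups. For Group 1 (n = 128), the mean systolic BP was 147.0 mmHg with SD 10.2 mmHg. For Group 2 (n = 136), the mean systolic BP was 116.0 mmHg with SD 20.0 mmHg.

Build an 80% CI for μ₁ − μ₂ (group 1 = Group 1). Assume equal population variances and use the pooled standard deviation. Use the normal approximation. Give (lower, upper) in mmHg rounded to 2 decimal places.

Pooled variance s_p² = [127·10.2² + 135·20.0²] / (128+136−2) = 256.5385, so s_p = 16.0168.
SE_diff = s_p·√(1/n₁ + 1/n₂) = 16.0168·√(1/128 + 1/136) = 1.9724.
z* = 1.282; margin = 1.282 × 1.9724 = 2.5286.
Difference = 147.0 − 116.0 = 31.0000.
31.0000 ± 2.5286 → (28.47, 33.53).

(28.47, 33.53)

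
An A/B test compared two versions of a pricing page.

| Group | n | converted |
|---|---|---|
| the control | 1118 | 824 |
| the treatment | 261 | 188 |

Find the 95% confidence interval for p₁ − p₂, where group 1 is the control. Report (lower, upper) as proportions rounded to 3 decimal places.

(-0.044, 0.077)

Sample proportions: 824/1118 = 0.7370, 188/261 = 0.7203.
Each SE is √(p̂(1−p̂)/n): √(0.7370·0.2630/1118) = 0.01317 and √(0.7203·0.2797/261) = 0.02778.
SE(p̂₁ − p̂₂) = √(SE₁² + SE₂²) = √(0.0001734489 + 0.0007717284) = 0.03074, since the two samples are independent.
At 95% confidence z* = 1.960; margin = 1.960 × 0.03074 = 0.06025.
The difference is 0.7370 − 0.7203 = 0.0167, so the interval is 0.0167 ± 0.06025 = (-0.044, 0.077).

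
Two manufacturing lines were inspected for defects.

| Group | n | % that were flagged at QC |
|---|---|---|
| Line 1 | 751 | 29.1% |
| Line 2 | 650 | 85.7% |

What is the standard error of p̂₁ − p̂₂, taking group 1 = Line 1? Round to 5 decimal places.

0.02152

The two standard errors are √(0.2910×0.7090/751) = 0.01657 and √(0.8570×0.1430/650) = 0.01373.
Because the samples are independent, SE_diff = √(0.01657² + 0.01373²) = 0.02152.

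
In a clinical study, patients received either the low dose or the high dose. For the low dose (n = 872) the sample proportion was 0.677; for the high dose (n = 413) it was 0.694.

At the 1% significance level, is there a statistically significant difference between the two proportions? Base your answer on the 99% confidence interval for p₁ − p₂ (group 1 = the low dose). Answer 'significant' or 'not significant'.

SE₁ = √(p̂₁(1−p̂₁)/n₁) = √(0.6770·0.3230/872) = 0.01584; SE₂ = √(0.6940·0.3060/413) = 0.02268.
Independent samples: SE of the difference = √(SE₁² + SE₂²) = √(0.0002509056 + 0.0005143824) = 0.02766.
z* for 99% confidence is 2.576, so the margin of error is 2.576 × 0.02766 = 0.07125.
Point estimate p̂₁ − p̂₂ = 0.6770 − 0.6940 = -0.0170.
-0.0170 ± 0.07125 → (-0.08825, 0.05425).
The interval (-0.08825, 0.05425) contains 0, so the difference is not significant.

not significant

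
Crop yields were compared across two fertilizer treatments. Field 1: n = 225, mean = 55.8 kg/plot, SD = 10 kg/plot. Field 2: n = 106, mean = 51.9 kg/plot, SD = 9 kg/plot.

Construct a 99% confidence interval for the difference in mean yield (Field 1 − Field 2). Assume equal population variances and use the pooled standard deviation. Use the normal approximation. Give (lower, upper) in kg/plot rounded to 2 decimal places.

(0.96, 6.84)

s_p = √[((n₁−1)s₁² + (n₂−1)s₂²)/(n₁+n₂−2)] = √[(224·10² + 105·9²)/329] = 9.6921.
SE = 9.6921·√(1/225 + 1/106) = 1.1418.
With z* = 2.576, margin = 2.576 × 1.1418 = 2.9413.
x̄₁ − x̄₂ = 55.8 − 51.9 = 3.9000; interval 3.9000 ± 2.9413 = (0.96, 6.84).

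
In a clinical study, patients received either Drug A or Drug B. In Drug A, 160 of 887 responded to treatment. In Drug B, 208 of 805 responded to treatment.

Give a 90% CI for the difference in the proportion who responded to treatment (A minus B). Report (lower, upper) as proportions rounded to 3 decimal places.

Sample proportions: 160/887 = 0.1804, 208/805 = 0.2584.
Each SE is √(p̂(1−p̂)/n): √(0.1804·0.8196/887) = 0.01291 and √(0.2584·0.7416/805) = 0.01543.
SE(p̂₁ − p̂₂) = √(SE₁² + SE₂²) = √(0.0001666681 + 0.0002380849) = 0.02012, since the two samples are independent.
At 90% confidence z* = 1.645; margin = 1.645 × 0.02012 = 0.03310.
The difference is 0.1804 − 0.2584 = -0.0780, so the interval is -0.0780 ± 0.03310 = (-0.111, -0.045).

(-0.111, -0.045)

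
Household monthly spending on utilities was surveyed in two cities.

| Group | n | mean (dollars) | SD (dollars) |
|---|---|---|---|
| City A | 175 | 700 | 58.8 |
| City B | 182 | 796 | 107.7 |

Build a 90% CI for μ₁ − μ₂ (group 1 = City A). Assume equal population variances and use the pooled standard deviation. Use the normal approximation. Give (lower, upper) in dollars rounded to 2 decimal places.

Pooled variance s_p² = [174·58.8² + 181·107.7²] / (175+182−2) = 7608.6368, so s_p = 87.2275.
SE_diff = s_p·√(1/n₁ + 1/n₂) = 87.2275·√(1/175 + 1/182) = 9.2349.
z* = 1.645; margin = 1.645 × 9.2349 = 15.1914.
Difference = 700 − 796 = -96.0000.
-96.0000 ± 15.1914 → (-111.19, -80.81).

(-111.19, -80.81)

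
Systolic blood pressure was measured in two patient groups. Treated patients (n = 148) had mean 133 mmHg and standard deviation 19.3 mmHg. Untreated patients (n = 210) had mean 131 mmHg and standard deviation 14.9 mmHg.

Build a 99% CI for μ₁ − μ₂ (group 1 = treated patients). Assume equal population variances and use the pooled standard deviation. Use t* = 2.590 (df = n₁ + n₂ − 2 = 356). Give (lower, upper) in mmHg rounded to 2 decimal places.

s_p = √[((n₁−1)s₁² + (n₂−1)s₂²)/(n₁+n₂−2)] = √[(147·19.3² + 209·14.9²)/356] = 16.8566.
SE = 16.8566·√(1/148 + 1/210) = 1.8091.
With t* = 2.590, margin = 2.590 × 1.8091 = 4.6856.
x̄₁ − x̄₂ = 133 − 131 = 2.0000; interval 2.0000 ± 4.6856 = (-2.69, 6.69).

(-2.69, 6.69)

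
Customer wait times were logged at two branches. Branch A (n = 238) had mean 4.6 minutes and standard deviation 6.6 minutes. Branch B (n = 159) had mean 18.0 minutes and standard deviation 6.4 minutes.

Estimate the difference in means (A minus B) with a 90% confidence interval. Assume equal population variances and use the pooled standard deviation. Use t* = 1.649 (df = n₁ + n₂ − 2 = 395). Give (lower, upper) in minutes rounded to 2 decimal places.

(-14.50, -12.30)

Pooled variance s_p² = [237·6.6² + 158·6.4²] / (238+159−2) = 42.5200, so s_p = 6.5207.
SE_diff = s_p·√(1/n₁ + 1/n₂) = 6.5207·√(1/238 + 1/159) = 0.6679.
t* = 1.649; margin = 1.649 × 0.6679 = 1.1014.
Difference = 4.6 − 18.0 = -13.4000.
-13.4000 ± 1.1014 → (-14.50, -12.30).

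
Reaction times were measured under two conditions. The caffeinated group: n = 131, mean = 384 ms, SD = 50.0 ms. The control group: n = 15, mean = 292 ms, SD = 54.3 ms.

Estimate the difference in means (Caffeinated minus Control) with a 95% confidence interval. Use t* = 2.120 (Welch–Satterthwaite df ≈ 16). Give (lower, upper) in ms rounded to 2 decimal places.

Per-group SEs: s₁/√n₁ = 50.0/√131 = 4.3685, s₂/√n₂ = 54.3/√15 = 14.0202.
Unpooled SE of the difference: √(19.08379225 + 196.56600804) = 14.6850.
Margin of error = t* · SE = 2.120 × 14.6850 = 31.1322.
x̄₁ − x̄₂ = 384 − 292 = 92.0000.
CI: 92.0000 ± 31.1322 = (60.87, 123.13).

(60.87, 123.13)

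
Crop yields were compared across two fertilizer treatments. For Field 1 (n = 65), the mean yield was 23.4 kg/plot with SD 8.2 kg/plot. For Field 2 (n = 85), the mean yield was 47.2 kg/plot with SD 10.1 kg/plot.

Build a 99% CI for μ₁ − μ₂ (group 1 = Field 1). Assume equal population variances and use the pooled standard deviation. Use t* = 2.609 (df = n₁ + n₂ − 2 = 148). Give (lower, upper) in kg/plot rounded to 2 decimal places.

Pooled variance s_p² = [64·8.2² + 84·10.1²] / (65+85−2) = 86.9743, so s_p = 9.3260.
SE_diff = s_p·√(1/n₁ + 1/n₂) = 9.3260·√(1/65 + 1/85) = 1.5366.
t* = 2.609; margin = 2.609 × 1.5366 = 4.0090.
Difference = 23.4 − 47.2 = -23.8000.
-23.8000 ± 4.0090 → (-27.81, -19.79).

(-27.81, -19.79)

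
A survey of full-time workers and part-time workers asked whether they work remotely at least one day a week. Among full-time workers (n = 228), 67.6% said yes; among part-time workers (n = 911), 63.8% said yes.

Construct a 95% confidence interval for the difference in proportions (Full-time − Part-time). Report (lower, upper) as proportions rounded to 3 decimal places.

(-0.030, 0.106)

SE₁ = √(p̂₁(1−p̂₁)/n₁) = √(0.6760·0.3240/228) = 0.03099; SE₂ = √(0.6380·0.3620/911) = 0.01592.
Independent samples: SE of the difference = √(SE₁² + SE₂²) = √(0.0009603801 + 0.0002534464) = 0.03484.
z* for 95% confidence is 1.960, so the margin of error is 1.960 × 0.03484 = 0.06829.
Point estimate p̂₁ − p̂₂ = 0.6760 − 0.6380 = 0.0380.
0.0380 ± 0.06829 → (-0.030, 0.106).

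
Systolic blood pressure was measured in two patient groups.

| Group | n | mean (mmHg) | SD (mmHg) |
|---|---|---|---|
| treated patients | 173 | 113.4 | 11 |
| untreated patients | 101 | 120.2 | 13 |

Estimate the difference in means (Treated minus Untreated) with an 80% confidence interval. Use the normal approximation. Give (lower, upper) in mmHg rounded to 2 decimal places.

(-8.77, -4.83)

SE₁ = s₁/√n₁ = 11/√173 = 0.8363; SE₂ = 13/√101 = 1.2935.
Independent samples, unequal variances: SE_diff = √(SE₁² + SE₂²) = √(0.69939769 + 1.67314225) = 1.5403.
z* = 1.282, so margin of error = 1.282 × 1.5403 = 1.9747.
Difference in means = 113.4 − 120.2 = -6.8000.
-6.8000 ± 1.9747 → (-8.77, -4.83).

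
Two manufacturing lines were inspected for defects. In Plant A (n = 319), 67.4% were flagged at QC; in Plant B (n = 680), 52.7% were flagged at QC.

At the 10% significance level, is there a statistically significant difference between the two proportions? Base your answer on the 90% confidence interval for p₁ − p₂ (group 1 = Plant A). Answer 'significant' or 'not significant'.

SE₁ = √(p̂₁(1−p̂₁)/n₁) = √(0.6740·0.3260/319) = 0.02624; SE₂ = √(0.5270·0.4730/680) = 0.01915.
Independent samples: SE of the difference = √(SE₁² + SE₂²) = √(0.0006885376 + 0.0003667225) = 0.03248.
z* for 90% confidence is 1.645, so the margin of error is 1.645 × 0.03248 = 0.05343.
Point estimate p̂₁ − p̂₂ = 0.6740 − 0.5270 = 0.1470.
0.1470 ± 0.05343 → (0.09357, 0.20043).
The interval (0.09357, 0.20043) does not contain 0, so the difference is significant.

significant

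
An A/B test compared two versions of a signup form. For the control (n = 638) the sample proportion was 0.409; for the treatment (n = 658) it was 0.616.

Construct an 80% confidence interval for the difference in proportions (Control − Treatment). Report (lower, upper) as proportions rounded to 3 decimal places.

(-0.242, -0.172)

Each SE is √(p̂(1−p̂)/n): √(0.4090·0.5910/638) = 0.01946 and √(0.6160·0.3840/658) = 0.01896.
SE(p̂₁ − p̂₂) = √(SE₁² + SE₂²) = √(0.0003786916 + 0.0003594816) = 0.02717, since the two samples are independent.
At 80% confidence z* = 1.282; margin = 1.282 × 0.02717 = 0.03483.
The difference is 0.4090 − 0.6160 = -0.2070, so the interval is -0.2070 ± 0.03483 = (-0.242, -0.172).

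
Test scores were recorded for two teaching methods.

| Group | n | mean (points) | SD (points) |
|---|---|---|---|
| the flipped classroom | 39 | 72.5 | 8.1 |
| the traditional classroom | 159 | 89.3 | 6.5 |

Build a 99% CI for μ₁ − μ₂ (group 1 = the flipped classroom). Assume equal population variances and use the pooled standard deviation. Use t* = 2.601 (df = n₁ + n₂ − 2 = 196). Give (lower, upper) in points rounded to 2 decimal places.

(-19.98, -13.62)

s_p = √[((n₁−1)s₁² + (n₂−1)s₂²)/(n₁+n₂−2)] = √[(38·8.1² + 158·6.5²)/196] = 6.8395.
SE = 6.8395·√(1/39 + 1/159) = 1.2222.
With t* = 2.601, margin = 2.601 × 1.2222 = 3.1789.
x̄₁ − x̄₂ = 72.5 − 89.3 = -16.8000; interval -16.8000 ± 3.1789 = (-19.98, -13.62).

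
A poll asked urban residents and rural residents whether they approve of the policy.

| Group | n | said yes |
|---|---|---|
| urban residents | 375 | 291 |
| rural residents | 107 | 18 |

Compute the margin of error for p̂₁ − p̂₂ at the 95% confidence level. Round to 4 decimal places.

0.0825

First, p̂₁ = 291/375 = 0.7760; p̂₂ = 18/107 = 0.1682.
The two standard errors are √(0.7760×0.2240/375) = 0.02153 and √(0.1682×0.8318/107) = 0.03616.
Because the samples are independent, SE_diff = √(0.02153² + 0.03616²) = 0.04208.
Using z* = 1.960 for 95%, ME = 1.960 × 0.04208 = 0.08248.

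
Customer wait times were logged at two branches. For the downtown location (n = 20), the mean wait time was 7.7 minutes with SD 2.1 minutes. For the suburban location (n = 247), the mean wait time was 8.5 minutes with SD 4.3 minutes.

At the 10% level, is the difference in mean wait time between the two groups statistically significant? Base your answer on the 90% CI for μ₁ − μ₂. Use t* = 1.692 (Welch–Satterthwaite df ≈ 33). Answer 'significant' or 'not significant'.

not significant

Standard errors of each mean: 2.1/√20 = 0.4696 and 4.3/√247 = 0.2736.
SE(x̄₁ − x̄₂) = √(0.4696² + 0.2736²) = 0.5435 for independent samples with unequal variances.
With t* = 1.692, the margin is 1.692 × 0.5435 = 0.9196.
x̄₁ − x̄₂ = 7.7 − 8.5 = -0.8000; the interval is -0.8000 ± 0.9196 = (-1.7196, 0.1196).
The interval (-1.7196, 0.1196) contains 0, so the difference is not significant.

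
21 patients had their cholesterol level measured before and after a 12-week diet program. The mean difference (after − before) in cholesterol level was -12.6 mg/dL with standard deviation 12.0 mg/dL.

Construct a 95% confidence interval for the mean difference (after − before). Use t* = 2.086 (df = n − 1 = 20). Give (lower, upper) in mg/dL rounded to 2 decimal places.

(-18.06, -7.14)

This is a matched-pairs design, so SE = s_d/√n = 12.0/√21 = 2.6186.
Margin = 2.086 × 2.6186 = 5.4624; the interval is -12.6 ± 5.4624 = (-18.06, -7.14).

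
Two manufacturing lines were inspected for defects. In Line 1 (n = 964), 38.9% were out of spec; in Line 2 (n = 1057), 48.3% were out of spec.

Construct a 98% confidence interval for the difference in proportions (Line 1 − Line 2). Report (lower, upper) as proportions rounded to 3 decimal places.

Each SE is √(p̂(1−p̂)/n): √(0.3890·0.6110/964) = 0.01570 and √(0.4830·0.5170/1057) = 0.01537.
SE(p̂₁ − p̂₂) = √(SE₁² + SE₂²) = √(0.00024649 + 0.0002362369) = 0.02197, since the two samples are independent.
At 98% confidence z* = 2.326; margin = 2.326 × 0.02197 = 0.05110.
The difference is 0.3890 − 0.4830 = -0.0940, so the interval is -0.0940 ± 0.05110 = (-0.145, -0.043).

(-0.145, -0.043)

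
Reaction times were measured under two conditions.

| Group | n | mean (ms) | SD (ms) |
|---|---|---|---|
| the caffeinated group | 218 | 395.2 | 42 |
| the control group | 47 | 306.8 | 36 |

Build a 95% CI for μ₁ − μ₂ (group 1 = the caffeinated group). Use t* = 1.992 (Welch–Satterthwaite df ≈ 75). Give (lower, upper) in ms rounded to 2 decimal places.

(76.50, 100.30)

SE₁ = s₁/√n₁ = 42/√218 = 2.8446; SE₂ = 36/√47 = 5.2511.
Independent samples, unequal variances: SE_diff = √(SE₁² + SE₂²) = √(8.09174916 + 27.57405121) = 5.9721.
t* = 1.992, so margin of error = 1.992 × 5.9721 = 11.8964.
Difference in means = 395.2 − 306.8 = 88.4000.
88.4000 ± 11.8964 → (76.50, 100.30).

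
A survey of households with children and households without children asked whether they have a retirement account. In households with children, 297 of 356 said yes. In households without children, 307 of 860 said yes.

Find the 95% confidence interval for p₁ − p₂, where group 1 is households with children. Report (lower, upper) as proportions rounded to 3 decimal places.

(0.427, 0.527)

p̂₁ = 297/356 = 0.8343 and p̂₂ = 307/860 = 0.3570.
SE₁ = √(p̂₁(1−p̂₁)/n₁) = √(0.8343·0.1657/356) = 0.01971; SE₂ = √(0.3570·0.6430/860) = 0.01634.
Independent samples: SE of the difference = √(SE₁² + SE₂²) = √(0.0003884841 + 0.0002669956) = 0.02560.
z* for 95% confidence is 1.960, so the margin of error is 1.960 × 0.02560 = 0.05018.
Point estimate p̂₁ − p̂₂ = 0.8343 − 0.3570 = 0.4773.
0.4773 ± 0.05018 → (0.427, 0.527).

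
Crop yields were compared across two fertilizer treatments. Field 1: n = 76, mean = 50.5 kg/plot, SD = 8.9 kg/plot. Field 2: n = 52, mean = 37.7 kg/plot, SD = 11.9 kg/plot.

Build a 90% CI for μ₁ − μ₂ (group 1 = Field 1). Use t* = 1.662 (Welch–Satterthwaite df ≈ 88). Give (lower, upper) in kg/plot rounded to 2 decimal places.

(9.57, 16.03)

Standard errors of each mean: 8.9/√76 = 1.0209 and 11.9/√52 = 1.6502.
SE(x̄₁ − x̄₂) = √(1.0209² + 1.6502²) = 1.9405 for independent samples with unequal variances.
With t* = 1.662, the margin is 1.662 × 1.9405 = 3.2251.
x̄₁ − x̄₂ = 50.5 − 37.7 = 12.8000; the interval is 12.8000 ± 3.2251 = (9.57, 16.03).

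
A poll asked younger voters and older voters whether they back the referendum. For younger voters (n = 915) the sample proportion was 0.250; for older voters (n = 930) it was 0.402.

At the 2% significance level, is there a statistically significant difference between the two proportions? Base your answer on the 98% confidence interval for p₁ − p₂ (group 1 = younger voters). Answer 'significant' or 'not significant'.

SE₁ = √(p̂₁(1−p̂₁)/n₁) = √(0.2500·0.7500/915) = 0.01431; SE₂ = √(0.4020·0.5980/930) = 0.01608.
Independent samples: SE of the difference = √(SE₁² + SE₂²) = √(0.0002047761 + 0.0002585664) = 0.02153.
z* for 98% confidence is 2.326, so the margin of error is 2.326 × 0.02153 = 0.05008.
Point estimate p̂₁ − p̂₂ = 0.2500 − 0.4020 = -0.1520.
-0.1520 ± 0.05008 → (-0.20208, -0.10192).
The interval (-0.20208, -0.10192) does not contain 0, so the difference is significant.

significant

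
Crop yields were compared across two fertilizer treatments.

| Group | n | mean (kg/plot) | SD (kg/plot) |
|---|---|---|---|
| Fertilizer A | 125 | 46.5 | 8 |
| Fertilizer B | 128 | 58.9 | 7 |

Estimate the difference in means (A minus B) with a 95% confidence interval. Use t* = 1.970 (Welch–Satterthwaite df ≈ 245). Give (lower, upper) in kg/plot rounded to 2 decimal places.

Standard errors of each mean: 8/√125 = 0.7155 and 7/√128 = 0.6187.
SE(x̄₁ − x̄₂) = √(0.7155² + 0.6187²) = 0.9459 for independent samples with unequal variances.
With t* = 1.970, the margin is 1.970 × 0.9459 = 1.8634.
x̄₁ − x̄₂ = 46.5 − 58.9 = -12.4000; the interval is -12.4000 ± 1.8634 = (-14.26, -10.54).

(-14.26, -10.54)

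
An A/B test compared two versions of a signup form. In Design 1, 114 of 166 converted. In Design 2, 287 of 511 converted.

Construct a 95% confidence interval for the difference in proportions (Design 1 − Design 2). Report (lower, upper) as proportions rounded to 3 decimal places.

(0.042, 0.208)

p̂₁ = 114/166 = 0.6867 and p̂₂ = 287/511 = 0.5616.
SE₁ = √(p̂₁(1−p̂₁)/n₁) = √(0.6867·0.3133/166) = 0.03600; SE₂ = √(0.5616·0.4384/511) = 0.02195.
Independent samples: SE of the difference = √(SE₁² + SE₂²) = √(0.001296 + 0.0004818025) = 0.04216.
z* for 95% confidence is 1.960, so the margin of error is 1.960 × 0.04216 = 0.08263.
Point estimate p̂₁ − p̂₂ = 0.6867 − 0.5616 = 0.1251.
0.1251 ± 0.08263 → (0.042, 0.208).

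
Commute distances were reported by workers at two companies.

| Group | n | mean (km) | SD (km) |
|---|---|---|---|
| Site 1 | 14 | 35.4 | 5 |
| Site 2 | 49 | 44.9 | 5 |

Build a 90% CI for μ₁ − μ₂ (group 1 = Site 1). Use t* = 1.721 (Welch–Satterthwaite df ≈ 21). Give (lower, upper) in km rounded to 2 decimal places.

(-12.11, -6.89)

Per-group SEs: s₁/√n₁ = 5/√14 = 1.3363, s₂/√n₂ = 5/√49 = 0.7143.
Unpooled SE of the difference: √(1.78569769 + 0.51022449) = 1.5152.
Margin of error = t* · SE = 1.721 × 1.5152 = 2.6077.
x̄₁ − x̄₂ = 35.4 − 44.9 = -9.5000.
CI: -9.5000 ± 2.6077 = (-12.11, -6.89).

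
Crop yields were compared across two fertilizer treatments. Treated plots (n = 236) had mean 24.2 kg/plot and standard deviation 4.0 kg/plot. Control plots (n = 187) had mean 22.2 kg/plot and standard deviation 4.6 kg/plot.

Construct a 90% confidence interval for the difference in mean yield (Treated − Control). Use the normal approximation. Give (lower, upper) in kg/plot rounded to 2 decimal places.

Per-group SEs: s₁/√n₁ = 4.0/√236 = 0.2604, s₂/√n₂ = 4.6/√187 = 0.3364.
Unpooled SE of the difference: √(0.06780816 + 0.11316496) = 0.4254.
Margin of error = z* · SE = 1.645 × 0.4254 = 0.6998.
x̄₁ − x̄₂ = 24.2 − 22.2 = 2.0000.
CI: 2.0000 ± 0.6998 = (1.30, 2.70).

(1.30, 2.70)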